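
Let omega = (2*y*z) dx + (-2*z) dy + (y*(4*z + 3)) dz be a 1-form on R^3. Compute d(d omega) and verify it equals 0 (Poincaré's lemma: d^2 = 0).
d(d omega) = 0

Step 1: d omega = sum_{i<j} (∂f_j/∂x_i - ∂f_i/∂x_j) dx_i ∧ dx_j:
  coeff of dx ∧ dy: -2*z
  coeff of dx ∧ dz: -2*y
  coeff of dy ∧ dz: 4*z + 5
Step 2: Apply d again to each 2-form coefficient. The only possible 3-form in R^3 is dx ∧ dy ∧ dz, with coefficient
  ∂(coeff of dy∧dz)/∂x - ∂(coeff of dx∧dz)/∂y + ∂(coeff of dx∧dy)/∂z
  = ∂/∂x (4*z + 5) - ∂/∂y (-2*y) + ∂/∂z (-2*z).
Each of these terms simplifies to sums of mixed partials that cancel in pairs. The result is 0 (by equality of mixed partials for smooth functions — Schwarz / Clairaut).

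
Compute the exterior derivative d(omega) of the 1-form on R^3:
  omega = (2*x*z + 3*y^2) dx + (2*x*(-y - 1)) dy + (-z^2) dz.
d(omega) = (-8*y - 2) dx ∧ dy + (-2*x) dx ∧ dz

For a 1-form omega = sum_i f_i dx_i, the exterior derivative is
  d(omega) = sum_{i < j} (∂f_j/∂x_i - ∂f_i/∂x_j) dx_i ∧ dx_j.
  coefficient of dx ∧ dy: ∂f_2/∂x - ∂f_1/∂y = ∂(2*x*(-y - 1))/∂x - ∂(2*x*z + 3*y^2)/∂y = -8*y - 2
  coefficient of dx ∧ dz: ∂f_3/∂x - ∂f_1/∂z = ∂(-z^2)/∂x - ∂(2*x*z + 3*y^2)/∂z = -2*x
Assembling: d(omega) = (-8*y - 2) dx ∧ dy + (-2*x) dx ∧ dz.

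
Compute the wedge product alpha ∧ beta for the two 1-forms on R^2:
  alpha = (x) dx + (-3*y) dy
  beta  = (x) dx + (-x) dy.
alpha ∧ beta = (x*(-x + 3*y)) dx ∧ dy

Distribute the wedge, using dx_i ∧ dx_j = -dx_j ∧ dx_i and dx_i ∧ dx_i = 0. For each pair (i, j) with i < j, the coefficient of dx_i ∧ dx_j in alpha ∧ beta is (alpha_i * beta_j - alpha_j * beta_i). Collecting: alpha ∧ beta = (x*(-x + 3*y)) dx ∧ dy.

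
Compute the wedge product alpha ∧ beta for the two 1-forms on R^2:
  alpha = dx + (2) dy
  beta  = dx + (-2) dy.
alpha ∧ beta = (-4) dx ∧ dy

Distribute the wedge, using dx_i ∧ dx_j = -dx_j ∧ dx_i and dx_i ∧ dx_i = 0. For each pair (i, j) with i < j, the coefficient of dx_i ∧ dx_j in alpha ∧ beta is (alpha_i * beta_j - alpha_j * beta_i). Collecting: alpha ∧ beta = (-4) dx ∧ dy.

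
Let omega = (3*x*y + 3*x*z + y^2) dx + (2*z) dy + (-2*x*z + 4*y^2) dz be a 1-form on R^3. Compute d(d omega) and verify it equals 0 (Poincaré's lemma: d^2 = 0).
d(d omega) = 0

Step 1: d omega = sum_{i<j} (∂f_j/∂x_i - ∂f_i/∂x_j) dx_i ∧ dx_j:
  coeff of dx ∧ dy: -3*x - 2*y
  coeff of dx ∧ dz: -3*x - 2*z
  coeff of dy ∧ dz: 8*y - 2
Step 2: Apply d again to each 2-form coefficient. The only possible 3-form in R^3 is dx ∧ dy ∧ dz, with coefficient
  ∂(coeff of dy∧dz)/∂x - ∂(coeff of dx∧dz)/∂y + ∂(coeff of dx∧dy)/∂z
  = ∂/∂x (8*y - 2) - ∂/∂y (-3*x - 2*z) + ∂/∂z (-3*x - 2*y).
Each of these terms simplifies to sums of mixed partials that cancel in pairs. The result is 0 (by equality of mixed partials for smooth functions — Schwarz / Clairaut).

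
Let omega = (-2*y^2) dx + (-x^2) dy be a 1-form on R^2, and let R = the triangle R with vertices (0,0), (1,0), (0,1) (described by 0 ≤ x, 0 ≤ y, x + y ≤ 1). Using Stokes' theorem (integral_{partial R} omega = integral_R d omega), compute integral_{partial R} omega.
integral_(partial R) omega = 1/3

Stokes: integral_partial_R omega = integral_R d omega with d omega = (∂Q/∂x - ∂P/∂y) dx ∧ dy.
  ∂Q/∂x = -2*x
  ∂P/∂y = -4*y
  integrand = ∂Q/∂x - ∂P/∂y = -2*x + 4*y.
Integrating over R: integral_0^1 integral_0^{1-x} (-2*x + 4*y) dy dx = 1/3.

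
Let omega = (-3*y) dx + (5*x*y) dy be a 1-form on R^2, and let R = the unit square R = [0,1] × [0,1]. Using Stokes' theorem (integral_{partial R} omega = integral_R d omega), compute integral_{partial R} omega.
integral_(partial R) omega = 11/2

Stokes: integral_partial_R omega = integral_R d omega with d omega = (∂Q/∂x - ∂P/∂y) dx ∧ dy.
  ∂Q/∂x = 5*y
  ∂P/∂y = -3
  integrand = ∂Q/∂x - ∂P/∂y = 5*y + 3.
Integrating over R: integral_0^1 integral_0^1 (5*y + 3) dx dy = 11/2.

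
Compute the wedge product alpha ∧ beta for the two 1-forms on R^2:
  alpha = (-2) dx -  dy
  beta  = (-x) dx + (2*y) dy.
alpha ∧ beta = (-x - 4*y) dx ∧ dy

Distribute the wedge, using dx_i ∧ dx_j = -dx_j ∧ dx_i and dx_i ∧ dx_i = 0. For each pair (i, j) with i < j, the coefficient of dx_i ∧ dx_j in alpha ∧ beta is (alpha_i * beta_j - alpha_j * beta_i). Collecting: alpha ∧ beta = (-x - 4*y) dx ∧ dy.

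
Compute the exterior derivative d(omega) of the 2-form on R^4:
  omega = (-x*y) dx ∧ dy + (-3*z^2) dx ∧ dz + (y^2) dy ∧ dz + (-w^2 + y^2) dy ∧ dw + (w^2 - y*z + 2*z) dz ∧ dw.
d(omega) = (-z) dy ∧ dz ∧ dw

For a 2-form omega = sum_{i<j} g_{ij} dx_i ∧ dx_j, the exterior derivative is
  d(omega) = sum_{i<j} d(g_{ij}) ∧ dx_i ∧ dx_j = sum_{i<j, k} (∂g_{ij}/∂x_k) dx_k ∧ dx_i ∧ dx_j.
Expand each term, using dx_k ∧ dx_i ∧ dx_j = sgn(permutation) dx_{(a)} ∧ dx_{(b)} ∧ dx_{(c)} with (a < b < c) sorted:
  d(w^2 - y*z + 2*z) includes (∂/∂y)(w^2 - y*z + 2*z) dy = (-z) dy, which multiplied by dz ∧ dw gives (-z) dy ∧ dz ∧ dw
Collecting like 3-forms: d(omega) = (-z) dy ∧ dz ∧ dw.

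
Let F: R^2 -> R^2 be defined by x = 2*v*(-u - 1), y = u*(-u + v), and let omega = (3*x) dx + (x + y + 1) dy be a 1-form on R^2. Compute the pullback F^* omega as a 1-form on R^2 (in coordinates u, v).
F^* omega = (2*u^3 + u^2*v + 11*u*v^2 + 4*u*v - 2*u + 10*v^2 + v) du + (-u^3 + 11*u^2*v + 22*u*v + u + 12*v) dv

Using F^*(f dg) = (f ∘ F) d(g ∘ F), substitute each coordinate x_i by F_i(u, v) in f_i, and replace dx_i by d F_i = (∂F_i/∂u) du + (∂F_i/∂v) dv.
  For the x component: f_1(F) = 6*v*(-u - 1); d F_1 = (-2*v) du + (-2*u - 2) dv
  For the y component: f_2(F) = -u^2 - u*v - 2*v + 1; d F_2 = (-2*u + v) du + (u) dv
Combining and collecting du, dv coefficients:
  coeff of du: 2*u^3 + u^2*v + 11*u*v^2 + 4*u*v - 2*u + 10*v^2 + v
  coeff of dv: -u^3 + 11*u^2*v + 22*u*v + u + 12*v
F^* omega = (2*u^3 + u^2*v + 11*u*v^2 + 4*u*v - 2*u + 10*v^2 + v) du + (-u^3 + 11*u^2*v + 22*u*v + u + 12*v) dv.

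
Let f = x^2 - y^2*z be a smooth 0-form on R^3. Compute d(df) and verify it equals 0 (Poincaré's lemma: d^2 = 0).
d(df) = 0

Step 1: df = sum_i (∂f/∂x_i) dx_i = (2*x) dx + (-2*y*z) dy + (-y^2) dz.
Step 2: Apply d again. Using the 1-form formula, the coefficient of dx ∧ dy in d(df) is ∂^2 f/∂x ∂y - ∂^2 f/∂y ∂x = (0) - (0) = 0 (equality of mixed partials for smooth f).
Similarly for dx ∧ dz and dy ∧ dz — all coefficients vanish. So d(df) = 0.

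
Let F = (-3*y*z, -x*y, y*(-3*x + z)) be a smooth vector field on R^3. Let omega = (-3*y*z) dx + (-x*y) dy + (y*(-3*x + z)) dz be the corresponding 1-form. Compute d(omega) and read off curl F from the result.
d(omega) = (-3*x + z) dy ∧ dz + (0) dz ∧ dx + (-y + 3*z) dx ∧ dy; curl F = (-3*x + z, 0, -y + 3*z)

d omega = sum_{i<j} (∂f_j/∂x_i - ∂f_i/∂x_j) dx_i ∧ dx_j. Under the identification (dy ∧ dz, dz ∧ dx, dx ∧ dy) ↔ (e_x, e_y, e_z), the coefficients are exactly the components of curl F. Compute:
  ∂R/∂y - ∂Q/∂z = (-3*x + z) - (0) = -3*x + z
  ∂P/∂z - ∂R/∂x = (-3*y) - (-3*y) = 0
  ∂Q/∂x - ∂P/∂y = (-y) - (-3*z) = -y + 3*z.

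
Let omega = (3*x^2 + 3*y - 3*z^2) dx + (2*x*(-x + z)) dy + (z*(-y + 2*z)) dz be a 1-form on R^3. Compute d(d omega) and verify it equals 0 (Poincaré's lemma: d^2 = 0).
d(d omega) = 0

Step 1: d omega = sum_{i<j} (∂f_j/∂x_i - ∂f_i/∂x_j) dx_i ∧ dx_j:
  coeff of dx ∧ dy: -4*x + 2*z - 3
  coeff of dx ∧ dz: 6*z
  coeff of dy ∧ dz: -2*x - z
Step 2: Apply d again to each 2-form coefficient. The only possible 3-form in R^3 is dx ∧ dy ∧ dz, with coefficient
  ∂(coeff of dy∧dz)/∂x - ∂(coeff of dx∧dz)/∂y + ∂(coeff of dx∧dy)/∂z
  = ∂/∂x (-2*x - z) - ∂/∂y (6*z) + ∂/∂z (-4*x + 2*z - 3).
Each of these terms simplifies to sums of mixed partials that cancel in pairs. The result is 0 (by equality of mixed partials for smooth functions — Schwarz / Clairaut).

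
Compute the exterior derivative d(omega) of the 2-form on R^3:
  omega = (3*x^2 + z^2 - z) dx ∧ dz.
d(omega) = 0

For a 2-form omega = sum_{i<j} g_{ij} dx_i ∧ dx_j, the exterior derivative is
  d(omega) = sum_{i<j} d(g_{ij}) ∧ dx_i ∧ dx_j = sum_{i<j, k} (∂g_{ij}/∂x_k) dx_k ∧ dx_i ∧ dx_j.
Expand each term, using dx_k ∧ dx_i ∧ dx_j = sgn(permutation) dx_{(a)} ∧ dx_{(b)} ∧ dx_{(c)} with (a < b < c) sorted:

Collecting like 3-forms: d(omega) = 0.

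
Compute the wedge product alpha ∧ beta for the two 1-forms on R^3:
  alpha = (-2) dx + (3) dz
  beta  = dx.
alpha ∧ beta = (-3) dx ∧ dz

Distribute the wedge, using dx_i ∧ dx_j = -dx_j ∧ dx_i and dx_i ∧ dx_i = 0. For each pair (i, j) with i < j, the coefficient of dx_i ∧ dx_j in alpha ∧ beta is (alpha_i * beta_j - alpha_j * beta_i). Collecting: alpha ∧ beta = (-3) dx ∧ dz.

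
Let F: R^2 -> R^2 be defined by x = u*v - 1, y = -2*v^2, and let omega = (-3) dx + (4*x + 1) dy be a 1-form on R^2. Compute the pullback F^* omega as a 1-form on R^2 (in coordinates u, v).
F^* omega = (-3*v) du + (-16*u*v^2 - 3*u + 12*v) dv

Using F^*(f dg) = (f ∘ F) d(g ∘ F), substitute each coordinate x_i by F_i(u, v) in f_i, and replace dx_i by d F_i = (∂F_i/∂u) du + (∂F_i/∂v) dv.
  For the x component: f_1(F) = -3; d F_1 = (v) du + (u) dv
  For the y component: f_2(F) = 4*u*v - 3; d F_2 = (0) du + (-4*v) dv
Combining and collecting du, dv coefficients:
  coeff of du: -3*v
  coeff of dv: -16*u*v^2 - 3*u + 12*v
F^* omega = (-3*v) du + (-16*u*v^2 - 3*u + 12*v) dv.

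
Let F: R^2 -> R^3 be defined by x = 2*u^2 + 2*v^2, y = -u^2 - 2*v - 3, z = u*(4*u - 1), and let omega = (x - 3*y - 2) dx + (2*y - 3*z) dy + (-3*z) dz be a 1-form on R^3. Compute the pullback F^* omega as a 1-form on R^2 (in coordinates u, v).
F^* omega = (u*(-48*u^2 + 30*u + 8*v^2 + 32*v + 37)) du + (20*u^2*v + 28*u^2 - 6*u + 8*v^3 + 24*v^2 + 36*v + 12) dv

Using F^*(f dg) = (f ∘ F) d(g ∘ F), substitute each coordinate x_i by F_i(u, v) in f_i, and replace dx_i by d F_i = (∂F_i/∂u) du + (∂F_i/∂v) dv.
  For the x component: f_1(F) = 5*u^2 + 2*v^2 + 6*v + 7; d F_1 = (4*u) du + (4*v) dv
  For the y component: f_2(F) = -14*u^2 + 3*u - 4*v - 6; d F_2 = (-2*u) du + (-2) dv
  For the z component: f_3(F) = 3*u*(1 - 4*u); d F_3 = (8*u - 1) du + (0) dv
Combining and collecting du, dv coefficients:
  coeff of du: u*(-48*u^2 + 30*u + 8*v^2 + 32*v + 37)
  coeff of dv: 20*u^2*v + 28*u^2 - 6*u + 8*v^3 + 24*v^2 + 36*v + 12
F^* omega = (u*(-48*u^2 + 30*u + 8*v^2 + 32*v + 37)) du + (20*u^2*v + 28*u^2 - 6*u + 8*v^3 + 24*v^2 + 36*v + 12) dv.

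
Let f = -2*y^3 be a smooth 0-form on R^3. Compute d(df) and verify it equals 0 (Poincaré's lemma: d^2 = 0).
d(df) = 0

Step 1: df = sum_i (∂f/∂x_i) dx_i = (0) dx + (-6*y^2) dy + (0) dz.
Step 2: Apply d again. Using the 1-form formula, the coefficient of dx ∧ dy in d(df) is ∂^2 f/∂x ∂y - ∂^2 f/∂y ∂x = (0) - (0) = 0 (equality of mixed partials for smooth f).
Similarly for dx ∧ dz and dy ∧ dz — all coefficients vanish. So d(df) = 0.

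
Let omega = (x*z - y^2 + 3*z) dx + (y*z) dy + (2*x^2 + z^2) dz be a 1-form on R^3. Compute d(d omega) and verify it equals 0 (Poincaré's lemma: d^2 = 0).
d(d omega) = 0

Step 1: d omega = sum_{i<j} (∂f_j/∂x_i - ∂f_i/∂x_j) dx_i ∧ dx_j:
  coeff of dx ∧ dy: 2*y
  coeff of dx ∧ dz: 3*x - 3
  coeff of dy ∧ dz: -y
Step 2: Apply d again to each 2-form coefficient. The only possible 3-form in R^3 is dx ∧ dy ∧ dz, with coefficient
  ∂(coeff of dy∧dz)/∂x - ∂(coeff of dx∧dz)/∂y + ∂(coeff of dx∧dy)/∂z
  = ∂/∂x (-y) - ∂/∂y (3*x - 3) + ∂/∂z (2*y).
Each of these terms simplifies to sums of mixed partials that cancel in pairs. The result is 0 (by equality of mixed partials for smooth functions — Schwarz / Clairaut).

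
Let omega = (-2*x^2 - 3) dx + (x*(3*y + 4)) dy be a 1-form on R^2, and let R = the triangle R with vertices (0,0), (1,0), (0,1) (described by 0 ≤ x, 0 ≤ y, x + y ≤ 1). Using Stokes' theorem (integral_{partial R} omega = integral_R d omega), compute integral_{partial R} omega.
integral_(partial R) omega = 5/2

Stokes: integral_partial_R omega = integral_R d omega with d omega = (∂Q/∂x - ∂P/∂y) dx ∧ dy.
  ∂Q/∂x = 3*y + 4
  ∂P/∂y = 0
  integrand = ∂Q/∂x - ∂P/∂y = 3*y + 4.
Integrating over R: integral_0^1 integral_0^{1-x} (3*y + 4) dy dx = 5/2.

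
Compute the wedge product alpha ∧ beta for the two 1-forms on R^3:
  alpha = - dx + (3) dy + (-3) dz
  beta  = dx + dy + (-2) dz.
alpha ∧ beta = (-4) dx ∧ dy + (5) dx ∧ dz + (-3) dy ∧ dz

Distribute the wedge, using dx_i ∧ dx_j = -dx_j ∧ dx_i and dx_i ∧ dx_i = 0. For each pair (i, j) with i < j, the coefficient of dx_i ∧ dx_j in alpha ∧ beta is (alpha_i * beta_j - alpha_j * beta_i). Collecting: alpha ∧ beta = (-4) dx ∧ dy + (5) dx ∧ dz + (-3) dy ∧ dz.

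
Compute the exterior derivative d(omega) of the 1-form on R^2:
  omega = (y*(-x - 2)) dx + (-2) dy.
d(omega) = (x + 2) dx ∧ dy

For a 1-form omega = sum_i f_i dx_i, the exterior derivative is
  d(omega) = sum_{i < j} (∂f_j/∂x_i - ∂f_i/∂x_j) dx_i ∧ dx_j.
  coefficient of dx ∧ dy: ∂f_2/∂x - ∂f_1/∂y = ∂(-2)/∂x - ∂(y*(-x - 2))/∂y = x + 2
Assembling: d(omega) = (x + 2) dx ∧ dy.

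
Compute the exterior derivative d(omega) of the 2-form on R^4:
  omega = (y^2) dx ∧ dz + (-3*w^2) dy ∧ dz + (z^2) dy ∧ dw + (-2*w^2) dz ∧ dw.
d(omega) = (-2*y) dx ∧ dy ∧ dz + (-6*w - 2*z) dy ∧ dz ∧ dw

For a 2-form omega = sum_{i<j} g_{ij} dx_i ∧ dx_j, the exterior derivative is
  d(omega) = sum_{i<j} d(g_{ij}) ∧ dx_i ∧ dx_j = sum_{i<j, k} (∂g_{ij}/∂x_k) dx_k ∧ dx_i ∧ dx_j.
Expand each term, using dx_k ∧ dx_i ∧ dx_j = sgn(permutation) dx_{(a)} ∧ dx_{(b)} ∧ dx_{(c)} with (a < b < c) sorted:
  d(y^2) includes (∂/∂y)(y^2) dy = (2*y) dy, which multiplied by dx ∧ dz gives (-2*y) dx ∧ dy ∧ dz
  d(-3*w^2) includes (∂/∂w)(-3*w^2) dw = (-6*w) dw, which multiplied by dy ∧ dz gives (-6*w) dy ∧ dz ∧ dw
  d(z^2) includes (∂/∂z)(z^2) dz = (2*z) dz, which multiplied by dy ∧ dw gives (-2*z) dy ∧ dz ∧ dw
Collecting like 3-forms: d(omega) = (-2*y) dx ∧ dy ∧ dz + (-6*w - 2*z) dy ∧ dz ∧ dw.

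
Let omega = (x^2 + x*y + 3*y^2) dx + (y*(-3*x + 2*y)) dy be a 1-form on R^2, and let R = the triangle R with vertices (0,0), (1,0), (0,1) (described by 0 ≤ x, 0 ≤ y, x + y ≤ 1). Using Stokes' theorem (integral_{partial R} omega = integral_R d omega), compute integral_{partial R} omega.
integral_(partial R) omega = -5/3

Stokes: integral_partial_R omega = integral_R d omega with d omega = (∂Q/∂x - ∂P/∂y) dx ∧ dy.
  ∂Q/∂x = -3*y
  ∂P/∂y = x + 6*y
  integrand = ∂Q/∂x - ∂P/∂y = -x - 9*y.
Integrating over R: integral_0^1 integral_0^{1-x} (-x - 9*y) dy dx = -5/3.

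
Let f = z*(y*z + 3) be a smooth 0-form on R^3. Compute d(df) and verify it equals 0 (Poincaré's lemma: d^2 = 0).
d(df) = 0

Step 1: df = sum_i (∂f/∂x_i) dx_i = (0) dx + (z^2) dy + (2*y*z + 3) dz.
Step 2: Apply d again. Using the 1-form formula, the coefficient of dx ∧ dy in d(df) is ∂^2 f/∂x ∂y - ∂^2 f/∂y ∂x = (0) - (0) = 0 (equality of mixed partials for smooth f).
Similarly for dx ∧ dz and dy ∧ dz — all coefficients vanish. So d(df) = 0.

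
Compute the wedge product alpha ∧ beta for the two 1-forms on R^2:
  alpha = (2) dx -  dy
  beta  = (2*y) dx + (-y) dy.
alpha ∧ beta = 0

Distribute the wedge, using dx_i ∧ dx_j = -dx_j ∧ dx_i and dx_i ∧ dx_i = 0. For each pair (i, j) with i < j, the coefficient of dx_i ∧ dx_j in alpha ∧ beta is (alpha_i * beta_j - alpha_j * beta_i). Collecting: alpha ∧ beta = 0.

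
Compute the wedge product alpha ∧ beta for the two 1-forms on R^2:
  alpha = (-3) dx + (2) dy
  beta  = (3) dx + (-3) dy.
alpha ∧ beta = (3) dx ∧ dy

Distribute the wedge, using dx_i ∧ dx_j = -dx_j ∧ dx_i and dx_i ∧ dx_i = 0. For each pair (i, j) with i < j, the coefficient of dx_i ∧ dx_j in alpha ∧ beta is (alpha_i * beta_j - alpha_j * beta_i). Collecting: alpha ∧ beta = (3) dx ∧ dy.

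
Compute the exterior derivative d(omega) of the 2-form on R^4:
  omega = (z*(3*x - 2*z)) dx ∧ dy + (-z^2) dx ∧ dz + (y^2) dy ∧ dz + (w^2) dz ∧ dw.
d(omega) = (3*x - 4*z) dx ∧ dy ∧ dz

For a 2-form omega = sum_{i<j} g_{ij} dx_i ∧ dx_j, the exterior derivative is
  d(omega) = sum_{i<j} d(g_{ij}) ∧ dx_i ∧ dx_j = sum_{i<j, k} (∂g_{ij}/∂x_k) dx_k ∧ dx_i ∧ dx_j.
Expand each term, using dx_k ∧ dx_i ∧ dx_j = sgn(permutation) dx_{(a)} ∧ dx_{(b)} ∧ dx_{(c)} with (a < b < c) sorted:
  d(z*(3*x - 2*z)) includes (∂/∂z)(z*(3*x - 2*z)) dz = (3*x - 4*z) dz, which multiplied by dx ∧ dy gives (3*x - 4*z) dx ∧ dy ∧ dz
Collecting like 3-forms: d(omega) = (3*x - 4*z) dx ∧ dy ∧ dz.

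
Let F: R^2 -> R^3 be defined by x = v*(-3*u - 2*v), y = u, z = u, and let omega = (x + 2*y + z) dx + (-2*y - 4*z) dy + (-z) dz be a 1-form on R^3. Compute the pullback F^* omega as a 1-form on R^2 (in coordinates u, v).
F^* omega = (9*u*v^2 - 9*u*v - 7*u + 6*v^3) du + (9*u^2*v - 9*u^2 + 18*u*v^2 - 12*u*v + 8*v^3) dv

Using F^*(f dg) = (f ∘ F) d(g ∘ F), substitute each coordinate x_i by F_i(u, v) in f_i, and replace dx_i by d F_i = (∂F_i/∂u) du + (∂F_i/∂v) dv.
  For the x component: f_1(F) = -3*u*v + 3*u - 2*v^2; d F_1 = (-3*v) du + (-3*u - 4*v) dv
  For the y component: f_2(F) = -6*u; d F_2 = (1) du + (0) dv
  For the z component: f_3(F) = -u; d F_3 = (1) du + (0) dv
Combining and collecting du, dv coefficients:
  coeff of du: 9*u*v^2 - 9*u*v - 7*u + 6*v^3
  coeff of dv: 9*u^2*v - 9*u^2 + 18*u*v^2 - 12*u*v + 8*v^3
F^* omega = (9*u*v^2 - 9*u*v - 7*u + 6*v^3) du + (9*u^2*v - 9*u^2 + 18*u*v^2 - 12*u*v + 8*v^3) dv.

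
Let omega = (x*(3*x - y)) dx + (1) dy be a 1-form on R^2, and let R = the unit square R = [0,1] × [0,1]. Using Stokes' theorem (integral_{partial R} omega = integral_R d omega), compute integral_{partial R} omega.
integral_(partial R) omega = 1/2

Stokes: integral_partial_R omega = integral_R d omega with d omega = (∂Q/∂x - ∂P/∂y) dx ∧ dy.
  ∂Q/∂x = 0
  ∂P/∂y = -x
  integrand = ∂Q/∂x - ∂P/∂y = x.
Integrating over R: integral_0^1 integral_0^1 (x) dx dy = 1/2.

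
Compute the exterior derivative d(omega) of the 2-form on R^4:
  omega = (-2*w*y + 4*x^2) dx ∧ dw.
d(omega) = (2*w) dx ∧ dy ∧ dw

For a 2-form omega = sum_{i<j} g_{ij} dx_i ∧ dx_j, the exterior derivative is
  d(omega) = sum_{i<j} d(g_{ij}) ∧ dx_i ∧ dx_j = sum_{i<j, k} (∂g_{ij}/∂x_k) dx_k ∧ dx_i ∧ dx_j.
Expand each term, using dx_k ∧ dx_i ∧ dx_j = sgn(permutation) dx_{(a)} ∧ dx_{(b)} ∧ dx_{(c)} with (a < b < c) sorted:
  d(-2*w*y + 4*x^2) includes (∂/∂y)(-2*w*y + 4*x^2) dy = (-2*w) dy, which multiplied by dx ∧ dw gives (2*w) dx ∧ dy ∧ dw
Collecting like 3-forms: d(omega) = (2*w) dx ∧ dy ∧ dw.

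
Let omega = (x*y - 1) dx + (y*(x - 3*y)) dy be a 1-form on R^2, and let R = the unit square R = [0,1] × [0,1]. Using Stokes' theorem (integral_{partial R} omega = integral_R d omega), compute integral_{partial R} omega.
integral_(partial R) omega = 0

Stokes: integral_partial_R omega = integral_R d omega with d omega = (∂Q/∂x - ∂P/∂y) dx ∧ dy.
  ∂Q/∂x = y
  ∂P/∂y = x
  integrand = ∂Q/∂x - ∂P/∂y = -x + y.
Integrating over R: integral_0^1 integral_0^1 (-x + y) dx dy = 0.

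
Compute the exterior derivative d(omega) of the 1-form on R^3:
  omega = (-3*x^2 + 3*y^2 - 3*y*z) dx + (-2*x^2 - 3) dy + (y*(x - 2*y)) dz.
d(omega) = (-4*x - 6*y + 3*z) dx ∧ dy + (4*y) dx ∧ dz + (x - 4*y) dy ∧ dz

For a 1-form omega = sum_i f_i dx_i, the exterior derivative is
  d(omega) = sum_{i < j} (∂f_j/∂x_i - ∂f_i/∂x_j) dx_i ∧ dx_j.
  coefficient of dx ∧ dy: ∂f_2/∂x - ∂f_1/∂y = ∂(-2*x^2 - 3)/∂x - ∂(-3*x^2 + 3*y^2 - 3*y*z)/∂y = -4*x - 6*y + 3*z
  coefficient of dx ∧ dz: ∂f_3/∂x - ∂f_1/∂z = ∂(y*(x - 2*y))/∂x - ∂(-3*x^2 + 3*y^2 - 3*y*z)/∂z = 4*y
  coefficient of dy ∧ dz: ∂f_3/∂y - ∂f_2/∂z = ∂(y*(x - 2*y))/∂y - ∂(-2*x^2 - 3)/∂z = x - 4*y
Assembling: d(omega) = (-4*x - 6*y + 3*z) dx ∧ dy + (4*y) dx ∧ dz + (x - 4*y) dy ∧ dz.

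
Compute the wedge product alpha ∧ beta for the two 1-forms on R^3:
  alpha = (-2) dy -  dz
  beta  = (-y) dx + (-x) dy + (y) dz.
alpha ∧ beta = (-2*y) dx ∧ dy + (-x - 2*y) dy ∧ dz + (-y) dx ∧ dz

Distribute the wedge, using dx_i ∧ dx_j = -dx_j ∧ dx_i and dx_i ∧ dx_i = 0. For each pair (i, j) with i < j, the coefficient of dx_i ∧ dx_j in alpha ∧ beta is (alpha_i * beta_j - alpha_j * beta_i). Collecting: alpha ∧ beta = (-2*y) dx ∧ dy + (-x - 2*y) dy ∧ dz + (-y) dx ∧ dz.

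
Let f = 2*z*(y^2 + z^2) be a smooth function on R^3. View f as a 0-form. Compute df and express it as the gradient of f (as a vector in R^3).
df = (0) dx + (4*y*z) dy + (2*y^2 + 6*z^2) dz; grad f = (0, 4*y*z, 2*y^2 + 6*z^2)

For a 0-form f, d f = (∂f/∂x) dx + (∂f/∂y) dy + (∂f/∂z) dz. The components of the vector representation are exactly the entries of grad f in Cartesian coordinates:
  ∂f/∂x = 0
  ∂f/∂y = 4*y*z
  ∂f/∂z = 2*y^2 + 6*z^2.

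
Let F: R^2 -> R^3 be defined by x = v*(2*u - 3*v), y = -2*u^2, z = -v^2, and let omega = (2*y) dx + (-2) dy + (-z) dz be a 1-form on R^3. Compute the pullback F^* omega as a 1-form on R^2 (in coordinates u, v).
F^* omega = (8*u*(-u*v + 1)) du + (-8*u^3 + 24*u^2*v - 2*v^3) dv

Using F^*(f dg) = (f ∘ F) d(g ∘ F), substitute each coordinate x_i by F_i(u, v) in f_i, and replace dx_i by d F_i = (∂F_i/∂u) du + (∂F_i/∂v) dv.
  For the x component: f_1(F) = -4*u^2; d F_1 = (2*v) du + (2*u - 6*v) dv
  For the y component: f_2(F) = -2; d F_2 = (-4*u) du + (0) dv
  For the z component: f_3(F) = v^2; d F_3 = (0) du + (-2*v) dv
Combining and collecting du, dv coefficients:
  coeff of du: 8*u*(-u*v + 1)
  coeff of dv: -8*u^3 + 24*u^2*v - 2*v^3
F^* omega = (8*u*(-u*v + 1)) du + (-8*u^3 + 24*u^2*v - 2*v^3) dv.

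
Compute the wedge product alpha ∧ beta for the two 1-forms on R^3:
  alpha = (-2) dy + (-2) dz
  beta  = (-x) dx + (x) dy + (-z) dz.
alpha ∧ beta = (-2*x) dx ∧ dy + (2*x + 2*z) dy ∧ dz + (-2*x) dx ∧ dz

Distribute the wedge, using dx_i ∧ dx_j = -dx_j ∧ dx_i and dx_i ∧ dx_i = 0. For each pair (i, j) with i < j, the coefficient of dx_i ∧ dx_j in alpha ∧ beta is (alpha_i * beta_j - alpha_j * beta_i). Collecting: alpha ∧ beta = (-2*x) dx ∧ dy + (2*x + 2*z) dy ∧ dz + (-2*x) dx ∧ dz.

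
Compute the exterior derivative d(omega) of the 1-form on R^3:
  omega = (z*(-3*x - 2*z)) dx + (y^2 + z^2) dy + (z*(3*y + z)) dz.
d(omega) = (3*x + 4*z) dx ∧ dz + (z) dy ∧ dz

For a 1-form omega = sum_i f_i dx_i, the exterior derivative is
  d(omega) = sum_{i < j} (∂f_j/∂x_i - ∂f_i/∂x_j) dx_i ∧ dx_j.
  coefficient of dx ∧ dz: ∂f_3/∂x - ∂f_1/∂z = ∂(z*(3*y + z))/∂x - ∂(z*(-3*x - 2*z))/∂z = 3*x + 4*z
  coefficient of dy ∧ dz: ∂f_3/∂y - ∂f_2/∂z = ∂(z*(3*y + z))/∂y - ∂(y^2 + z^2)/∂z = z
Assembling: d(omega) = (3*x + 4*z) dx ∧ dz + (z) dy ∧ dz.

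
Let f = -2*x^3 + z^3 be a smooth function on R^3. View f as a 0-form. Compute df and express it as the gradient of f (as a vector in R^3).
df = (-6*x^2) dx + (0) dy + (3*z^2) dz; grad f = (-6*x^2, 0, 3*z^2)

For a 0-form f, d f = (∂f/∂x) dx + (∂f/∂y) dy + (∂f/∂z) dz. The components of the vector representation are exactly the entries of grad f in Cartesian coordinates:
  ∂f/∂x = -6*x^2
  ∂f/∂y = 0
  ∂f/∂z = 3*z^2.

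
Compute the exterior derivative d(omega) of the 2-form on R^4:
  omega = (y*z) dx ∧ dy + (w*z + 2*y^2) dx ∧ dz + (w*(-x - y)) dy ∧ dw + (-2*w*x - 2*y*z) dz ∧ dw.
d(omega) = (-3*y) dx ∧ dy ∧ dz + (-2*w + z) dx ∧ dz ∧ dw + (-w) dx ∧ dy ∧ dw + (-2*z) dy ∧ dz ∧ dw

For a 2-form omega = sum_{i<j} g_{ij} dx_i ∧ dx_j, the exterior derivative is
  d(omega) = sum_{i<j} d(g_{ij}) ∧ dx_i ∧ dx_j = sum_{i<j, k} (∂g_{ij}/∂x_k) dx_k ∧ dx_i ∧ dx_j.
Expand each term, using dx_k ∧ dx_i ∧ dx_j = sgn(permutation) dx_{(a)} ∧ dx_{(b)} ∧ dx_{(c)} with (a < b < c) sorted:
  d(y*z) includes (∂/∂z)(y*z) dz = (y) dz, which multiplied by dx ∧ dy gives (y) dx ∧ dy ∧ dz
  d(w*z + 2*y^2) includes (∂/∂y)(w*z + 2*y^2) dy = (4*y) dy, which multiplied by dx ∧ dz gives (-4*y) dx ∧ dy ∧ dz
  d(w*z + 2*y^2) includes (∂/∂w)(w*z + 2*y^2) dw = (z) dw, which multiplied by dx ∧ dz gives (z) dx ∧ dz ∧ dw
  d(w*(-x - y)) includes (∂/∂x)(w*(-x - y)) dx = (-w) dx, which multiplied by dy ∧ dw gives (-w) dx ∧ dy ∧ dw
  d(-2*w*x - 2*y*z) includes (∂/∂x)(-2*w*x - 2*y*z) dx = (-2*w) dx, which multiplied by dz ∧ dw gives (-2*w) dx ∧ dz ∧ dw
  d(-2*w*x - 2*y*z) includes (∂/∂y)(-2*w*x - 2*y*z) dy = (-2*z) dy, which multiplied by dz ∧ dw gives (-2*z) dy ∧ dz ∧ dw
Collecting like 3-forms: d(omega) = (-3*y) dx ∧ dy ∧ dz + (-2*w + z) dx ∧ dz ∧ dw + (-w) dx ∧ dy ∧ dw + (-2*z) dy ∧ dz ∧ dw.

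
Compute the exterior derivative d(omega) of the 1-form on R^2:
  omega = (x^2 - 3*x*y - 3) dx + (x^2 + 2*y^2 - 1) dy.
d(omega) = (5*x) dx ∧ dy

For a 1-form omega = sum_i f_i dx_i, the exterior derivative is
  d(omega) = sum_{i < j} (∂f_j/∂x_i - ∂f_i/∂x_j) dx_i ∧ dx_j.
  coefficient of dx ∧ dy: ∂f_2/∂x - ∂f_1/∂y = ∂(x^2 + 2*y^2 - 1)/∂x - ∂(x^2 - 3*x*y - 3)/∂y = 5*x
Assembling: d(omega) = (5*x) dx ∧ dy.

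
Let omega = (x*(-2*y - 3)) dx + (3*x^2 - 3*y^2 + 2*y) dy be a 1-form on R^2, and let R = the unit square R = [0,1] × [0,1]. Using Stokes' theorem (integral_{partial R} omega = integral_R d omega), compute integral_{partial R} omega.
integral_(partial R) omega = 4

Stokes: integral_partial_R omega = integral_R d omega with d omega = (∂Q/∂x - ∂P/∂y) dx ∧ dy.
  ∂Q/∂x = 6*x
  ∂P/∂y = -2*x
  integrand = ∂Q/∂x - ∂P/∂y = 8*x.
Integrating over R: integral_0^1 integral_0^1 (8*x) dx dy = 4.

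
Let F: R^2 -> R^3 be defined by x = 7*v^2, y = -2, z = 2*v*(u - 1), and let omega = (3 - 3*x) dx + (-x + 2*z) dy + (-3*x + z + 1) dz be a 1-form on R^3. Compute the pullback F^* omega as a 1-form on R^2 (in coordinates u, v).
F^* omega = (2*v*(2*u*v - 21*v^2 - 2*v + 1)) du + (4*u^2*v - 42*u*v^2 - 8*u*v + 2*u - 294*v^3 + 42*v^2 + 46*v - 2) dv

Using F^*(f dg) = (f ∘ F) d(g ∘ F), substitute each coordinate x_i by F_i(u, v) in f_i, and replace dx_i by d F_i = (∂F_i/∂u) du + (∂F_i/∂v) dv.
  For the x component: f_1(F) = 3 - 21*v^2; d F_1 = (0) du + (14*v) dv
  For the y component: f_2(F) = v*(4*u - 7*v - 4); d F_2 = (0) du + (0) dv
  For the z component: f_3(F) = 2*u*v - 21*v^2 - 2*v + 1; d F_3 = (2*v) du + (2*u - 2) dv
Combining and collecting du, dv coefficients:
  coeff of du: 2*v*(2*u*v - 21*v^2 - 2*v + 1)
  coeff of dv: 4*u^2*v - 42*u*v^2 - 8*u*v + 2*u - 294*v^3 + 42*v^2 + 46*v - 2
F^* omega = (2*v*(2*u*v - 21*v^2 - 2*v + 1)) du + (4*u^2*v - 42*u*v^2 - 8*u*v + 2*u - 294*v^3 + 42*v^2 + 46*v - 2) dv.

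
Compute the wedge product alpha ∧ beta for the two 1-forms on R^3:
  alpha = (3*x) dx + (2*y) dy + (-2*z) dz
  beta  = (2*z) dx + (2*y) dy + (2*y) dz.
alpha ∧ beta = (2*y*(3*x - 2*z)) dx ∧ dy + (6*x*y + 4*z^2) dx ∧ dz + (4*y*(y + z)) dy ∧ dz

Distribute the wedge, using dx_i ∧ dx_j = -dx_j ∧ dx_i and dx_i ∧ dx_i = 0. For each pair (i, j) with i < j, the coefficient of dx_i ∧ dx_j in alpha ∧ beta is (alpha_i * beta_j - alpha_j * beta_i). Collecting: alpha ∧ beta = (2*y*(3*x - 2*z)) dx ∧ dy + (6*x*y + 4*z^2) dx ∧ dz + (4*y*(y + z)) dy ∧ dz.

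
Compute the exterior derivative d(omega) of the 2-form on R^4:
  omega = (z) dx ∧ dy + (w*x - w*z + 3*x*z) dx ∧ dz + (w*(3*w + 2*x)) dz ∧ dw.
d(omega) = (1) dx ∧ dy ∧ dz + (2*w + x - z) dx ∧ dz ∧ dw

For a 2-form omega = sum_{i<j} g_{ij} dx_i ∧ dx_j, the exterior derivative is
  d(omega) = sum_{i<j} d(g_{ij}) ∧ dx_i ∧ dx_j = sum_{i<j, k} (∂g_{ij}/∂x_k) dx_k ∧ dx_i ∧ dx_j.
Expand each term, using dx_k ∧ dx_i ∧ dx_j = sgn(permutation) dx_{(a)} ∧ dx_{(b)} ∧ dx_{(c)} with (a < b < c) sorted:
  d(z) includes (∂/∂z)(z) dz = (1) dz, which multiplied by dx ∧ dy gives (1) dx ∧ dy ∧ dz
  d(w*x - w*z + 3*x*z) includes (∂/∂w)(w*x - w*z + 3*x*z) dw = (x - z) dw, which multiplied by dx ∧ dz gives (x - z) dx ∧ dz ∧ dw
  d(w*(3*w + 2*x)) includes (∂/∂x)(w*(3*w + 2*x)) dx = (2*w) dx, which multiplied by dz ∧ dw gives (2*w) dx ∧ dz ∧ dw
Collecting like 3-forms: d(omega) = (1) dx ∧ dy ∧ dz + (2*w + x - z) dx ∧ dz ∧ dw.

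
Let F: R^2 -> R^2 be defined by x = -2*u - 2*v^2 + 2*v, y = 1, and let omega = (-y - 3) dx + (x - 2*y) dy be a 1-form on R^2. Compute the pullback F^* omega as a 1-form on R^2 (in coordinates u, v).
F^* omega = (8) du + (16*v - 8) dv

Using F^*(f dg) = (f ∘ F) d(g ∘ F), substitute each coordinate x_i by F_i(u, v) in f_i, and replace dx_i by d F_i = (∂F_i/∂u) du + (∂F_i/∂v) dv.
  For the x component: f_1(F) = -4; d F_1 = (-2) du + (2 - 4*v) dv
  For the y component: f_2(F) = -2*u - 2*v^2 + 2*v - 2; d F_2 = (0) du + (0) dv
Combining and collecting du, dv coefficients:
  coeff of du: 8
  coeff of dv: 16*v - 8
F^* omega = (8) du + (16*v - 8) dv.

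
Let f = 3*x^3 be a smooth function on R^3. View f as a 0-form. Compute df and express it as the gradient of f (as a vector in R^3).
df = (9*x^2) dx + (0) dy + (0) dz; grad f = (9*x^2, 0, 0)

For a 0-form f, d f = (∂f/∂x) dx + (∂f/∂y) dy + (∂f/∂z) dz. The components of the vector representation are exactly the entries of grad f in Cartesian coordinates:
  ∂f/∂x = 9*x^2
  ∂f/∂y = 0
  ∂f/∂z = 0.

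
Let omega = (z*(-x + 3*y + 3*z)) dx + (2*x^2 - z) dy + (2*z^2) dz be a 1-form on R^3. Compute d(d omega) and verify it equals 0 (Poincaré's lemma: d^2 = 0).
d(d omega) = 0

Step 1: d omega = sum_{i<j} (∂f_j/∂x_i - ∂f_i/∂x_j) dx_i ∧ dx_j:
  coeff of dx ∧ dy: 4*x - 3*z
  coeff of dx ∧ dz: x - 3*y - 6*z
  coeff of dy ∧ dz: 1
Step 2: Apply d again to each 2-form coefficient. The only possible 3-form in R^3 is dx ∧ dy ∧ dz, with coefficient
  ∂(coeff of dy∧dz)/∂x - ∂(coeff of dx∧dz)/∂y + ∂(coeff of dx∧dy)/∂z
  = ∂/∂x (1) - ∂/∂y (x - 3*y - 6*z) + ∂/∂z (4*x - 3*z).
Each of these terms simplifies to sums of mixed partials that cancel in pairs. The result is 0 (by equality of mixed partials for smooth functions — Schwarz / Clairaut).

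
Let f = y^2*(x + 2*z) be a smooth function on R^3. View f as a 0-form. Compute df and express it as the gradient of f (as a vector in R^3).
df = (y^2) dx + (2*y*(x + 2*z)) dy + (2*y^2) dz; grad f = (y^2, 2*y*(x + 2*z), 2*y^2)

For a 0-form f, d f = (∂f/∂x) dx + (∂f/∂y) dy + (∂f/∂z) dz. The components of the vector representation are exactly the entries of grad f in Cartesian coordinates:
  ∂f/∂x = y^2
  ∂f/∂y = 2*y*(x + 2*z)
  ∂f/∂z = 2*y^2.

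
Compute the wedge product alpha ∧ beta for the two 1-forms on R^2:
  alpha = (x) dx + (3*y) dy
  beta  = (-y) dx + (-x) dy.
alpha ∧ beta = (-x^2 + 3*y^2) dx ∧ dy

Distribute the wedge, using dx_i ∧ dx_j = -dx_j ∧ dx_i and dx_i ∧ dx_i = 0. For each pair (i, j) with i < j, the coefficient of dx_i ∧ dx_j in alpha ∧ beta is (alpha_i * beta_j - alpha_j * beta_i). Collecting: alpha ∧ beta = (-x^2 + 3*y^2) dx ∧ dy.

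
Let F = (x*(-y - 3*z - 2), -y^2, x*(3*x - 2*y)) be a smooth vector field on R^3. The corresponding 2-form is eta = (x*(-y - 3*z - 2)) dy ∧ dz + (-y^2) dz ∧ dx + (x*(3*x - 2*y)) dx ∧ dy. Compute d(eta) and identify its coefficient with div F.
d(eta) = (-3*y - 3*z - 2) dx ∧ dy ∧ dz; div F = -3*y - 3*z - 2

For a 2-form in R^3 of the form above, applying d gives a 3-form with coefficient ∂P/∂x + ∂Q/∂y + ∂R/∂z:
  ∂P/∂x = -y - 3*z - 2
  ∂Q/∂y = -2*y
  ∂R/∂z = 0
Sum = -3*y - 3*z - 2, which is exactly div F.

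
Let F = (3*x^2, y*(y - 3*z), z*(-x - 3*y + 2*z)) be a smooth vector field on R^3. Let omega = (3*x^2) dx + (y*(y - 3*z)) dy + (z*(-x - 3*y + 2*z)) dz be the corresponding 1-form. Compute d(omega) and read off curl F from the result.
d(omega) = (3*y - 3*z) dy ∧ dz + (z) dz ∧ dx + (0) dx ∧ dy; curl F = (3*y - 3*z, z, 0)

d omega = sum_{i<j} (∂f_j/∂x_i - ∂f_i/∂x_j) dx_i ∧ dx_j. Under the identification (dy ∧ dz, dz ∧ dx, dx ∧ dy) ↔ (e_x, e_y, e_z), the coefficients are exactly the components of curl F. Compute:
  ∂R/∂y - ∂Q/∂z = (-3*z) - (-3*y) = 3*y - 3*z
  ∂P/∂z - ∂R/∂x = (0) - (-z) = z
  ∂Q/∂x - ∂P/∂y = (0) - (0) = 0.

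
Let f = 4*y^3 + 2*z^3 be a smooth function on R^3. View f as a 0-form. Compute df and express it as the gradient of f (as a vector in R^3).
df = (0) dx + (12*y^2) dy + (6*z^2) dz; grad f = (0, 12*y^2, 6*z^2)

For a 0-form f, d f = (∂f/∂x) dx + (∂f/∂y) dy + (∂f/∂z) dz. The components of the vector representation are exactly the entries of grad f in Cartesian coordinates:
  ∂f/∂x = 0
  ∂f/∂y = 12*y^2
  ∂f/∂z = 6*z^2.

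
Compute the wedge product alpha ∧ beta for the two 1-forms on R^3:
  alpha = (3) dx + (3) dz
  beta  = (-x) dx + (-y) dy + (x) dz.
alpha ∧ beta = (-3*y) dx ∧ dy + (6*x) dx ∧ dz + (3*y) dy ∧ dz

Distribute the wedge, using dx_i ∧ dx_j = -dx_j ∧ dx_i and dx_i ∧ dx_i = 0. For each pair (i, j) with i < j, the coefficient of dx_i ∧ dx_j in alpha ∧ beta is (alpha_i * beta_j - alpha_j * beta_i). Collecting: alpha ∧ beta = (-3*y) dx ∧ dy + (6*x) dx ∧ dz + (3*y) dy ∧ dz.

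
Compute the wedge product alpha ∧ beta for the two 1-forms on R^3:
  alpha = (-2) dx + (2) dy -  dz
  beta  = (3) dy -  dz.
alpha ∧ beta = (-6) dx ∧ dy + (2) dx ∧ dz + (1) dy ∧ dz

Distribute the wedge, using dx_i ∧ dx_j = -dx_j ∧ dx_i and dx_i ∧ dx_i = 0. For each pair (i, j) with i < j, the coefficient of dx_i ∧ dx_j in alpha ∧ beta is (alpha_i * beta_j - alpha_j * beta_i). Collecting: alpha ∧ beta = (-6) dx ∧ dy + (2) dx ∧ dz + (1) dy ∧ dz.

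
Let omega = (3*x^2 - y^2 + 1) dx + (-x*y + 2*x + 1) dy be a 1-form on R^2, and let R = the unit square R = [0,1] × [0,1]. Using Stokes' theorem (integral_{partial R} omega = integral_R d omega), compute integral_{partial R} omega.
integral_(partial R) omega = 5/2

Stokes: integral_partial_R omega = integral_R d omega with d omega = (∂Q/∂x - ∂P/∂y) dx ∧ dy.
  ∂Q/∂x = 2 - y
  ∂P/∂y = -2*y
  integrand = ∂Q/∂x - ∂P/∂y = y + 2.
Integrating over R: integral_0^1 integral_0^1 (y + 2) dx dy = 5/2.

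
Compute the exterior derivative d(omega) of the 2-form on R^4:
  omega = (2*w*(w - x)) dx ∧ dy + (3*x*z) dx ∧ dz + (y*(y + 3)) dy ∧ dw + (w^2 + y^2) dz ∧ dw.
d(omega) = (4*w - 2*x) dx ∧ dy ∧ dw + (2*y) dy ∧ dz ∧ dw

For a 2-form omega = sum_{i<j} g_{ij} dx_i ∧ dx_j, the exterior derivative is
  d(omega) = sum_{i<j} d(g_{ij}) ∧ dx_i ∧ dx_j = sum_{i<j, k} (∂g_{ij}/∂x_k) dx_k ∧ dx_i ∧ dx_j.
Expand each term, using dx_k ∧ dx_i ∧ dx_j = sgn(permutation) dx_{(a)} ∧ dx_{(b)} ∧ dx_{(c)} with (a < b < c) sorted:
  d(2*w*(w - x)) includes (∂/∂w)(2*w*(w - x)) dw = (4*w - 2*x) dw, which multiplied by dx ∧ dy gives (4*w - 2*x) dx ∧ dy ∧ dw
  d(w^2 + y^2) includes (∂/∂y)(w^2 + y^2) dy = (2*y) dy, which multiplied by dz ∧ dw gives (2*y) dy ∧ dz ∧ dw
Collecting like 3-forms: d(omega) = (4*w - 2*x) dx ∧ dy ∧ dw + (2*y) dy ∧ dz ∧ dw.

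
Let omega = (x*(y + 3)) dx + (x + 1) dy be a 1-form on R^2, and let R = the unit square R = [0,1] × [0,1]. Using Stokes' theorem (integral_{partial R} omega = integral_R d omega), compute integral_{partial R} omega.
integral_(partial R) omega = 1/2

Stokes: integral_partial_R omega = integral_R d omega with d omega = (∂Q/∂x - ∂P/∂y) dx ∧ dy.
  ∂Q/∂x = 1
  ∂P/∂y = x
  integrand = ∂Q/∂x - ∂P/∂y = 1 - x.
Integrating over R: integral_0^1 integral_0^1 (1 - x) dx dy = 1/2.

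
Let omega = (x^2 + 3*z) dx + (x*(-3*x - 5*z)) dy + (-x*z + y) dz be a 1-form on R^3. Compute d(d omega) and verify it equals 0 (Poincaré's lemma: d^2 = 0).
d(d omega) = 0

Step 1: d omega = sum_{i<j} (∂f_j/∂x_i - ∂f_i/∂x_j) dx_i ∧ dx_j:
  coeff of dx ∧ dy: -6*x - 5*z
  coeff of dx ∧ dz: -z - 3
  coeff of dy ∧ dz: 5*x + 1
Step 2: Apply d again to each 2-form coefficient. The only possible 3-form in R^3 is dx ∧ dy ∧ dz, with coefficient
  ∂(coeff of dy∧dz)/∂x - ∂(coeff of dx∧dz)/∂y + ∂(coeff of dx∧dy)/∂z
  = ∂/∂x (5*x + 1) - ∂/∂y (-z - 3) + ∂/∂z (-6*x - 5*z).
Each of these terms simplifies to sums of mixed partials that cancel in pairs. The result is 0 (by equality of mixed partials for smooth functions — Schwarz / Clairaut).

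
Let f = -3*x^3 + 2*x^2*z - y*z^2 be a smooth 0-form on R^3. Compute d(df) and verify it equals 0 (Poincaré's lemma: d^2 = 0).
d(df) = 0

Step 1: df = sum_i (∂f/∂x_i) dx_i = (x*(-9*x + 4*z)) dx + (-z^2) dy + (2*x^2 - 2*y*z) dz.
Step 2: Apply d again. Using the 1-form formula, the coefficient of dx ∧ dy in d(df) is ∂^2 f/∂x ∂y - ∂^2 f/∂y ∂x = (0) - (0) = 0 (equality of mixed partials for smooth f).
Similarly for dx ∧ dz and dy ∧ dz — all coefficients vanish. So d(df) = 0.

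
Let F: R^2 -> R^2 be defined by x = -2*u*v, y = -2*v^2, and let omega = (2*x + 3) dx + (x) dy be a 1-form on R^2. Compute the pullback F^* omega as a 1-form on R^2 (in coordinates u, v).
F^* omega = (2*v*(4*u*v - 3)) du + (2*u*(4*u*v + 4*v^2 - 3)) dv

Using F^*(f dg) = (f ∘ F) d(g ∘ F), substitute each coordinate x_i by F_i(u, v) in f_i, and replace dx_i by d F_i = (∂F_i/∂u) du + (∂F_i/∂v) dv.
  For the x component: f_1(F) = -4*u*v + 3; d F_1 = (-2*v) du + (-2*u) dv
  For the y component: f_2(F) = -2*u*v; d F_2 = (0) du + (-4*v) dv
Combining and collecting du, dv coefficients:
  coeff of du: 2*v*(4*u*v - 3)
  coeff of dv: 2*u*(4*u*v + 4*v^2 - 3)
F^* omega = (2*v*(4*u*v - 3)) du + (2*u*(4*u*v + 4*v^2 - 3)) dv.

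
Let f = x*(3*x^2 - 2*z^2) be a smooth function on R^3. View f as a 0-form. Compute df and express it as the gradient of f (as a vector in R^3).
df = (9*x^2 - 2*z^2) dx + (0) dy + (-4*x*z) dz; grad f = (9*x^2 - 2*z^2, 0, -4*x*z)

For a 0-form f, d f = (∂f/∂x) dx + (∂f/∂y) dy + (∂f/∂z) dz. The components of the vector representation are exactly the entries of grad f in Cartesian coordinates:
  ∂f/∂x = 9*x^2 - 2*z^2
  ∂f/∂y = 0
  ∂f/∂z = -4*x*z.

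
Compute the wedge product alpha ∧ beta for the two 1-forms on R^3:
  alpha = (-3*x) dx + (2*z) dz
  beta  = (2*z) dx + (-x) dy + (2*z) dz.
alpha ∧ beta = (3*x^2) dx ∧ dy + (-2*z*(3*x + 2*z)) dx ∧ dz + (2*x*z) dy ∧ dz

Distribute the wedge, using dx_i ∧ dx_j = -dx_j ∧ dx_i and dx_i ∧ dx_i = 0. For each pair (i, j) with i < j, the coefficient of dx_i ∧ dx_j in alpha ∧ beta is (alpha_i * beta_j - alpha_j * beta_i). Collecting: alpha ∧ beta = (3*x^2) dx ∧ dy + (-2*z*(3*x + 2*z)) dx ∧ dz + (2*x*z) dy ∧ dz.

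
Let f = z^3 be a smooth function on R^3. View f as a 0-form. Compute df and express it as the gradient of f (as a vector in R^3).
df = (0) dx + (0) dy + (3*z^2) dz; grad f = (0, 0, 3*z^2)

For a 0-form f, d f = (∂f/∂x) dx + (∂f/∂y) dy + (∂f/∂z) dz. The components of the vector representation are exactly the entries of grad f in Cartesian coordinates:
  ∂f/∂x = 0
  ∂f/∂y = 0
  ∂f/∂z = 3*z^2.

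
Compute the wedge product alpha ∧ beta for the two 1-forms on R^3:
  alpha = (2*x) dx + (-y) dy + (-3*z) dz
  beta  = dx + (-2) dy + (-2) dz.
alpha ∧ beta = (-4*x + y) dx ∧ dy + (-4*x + 3*z) dx ∧ dz + (2*y - 6*z) dy ∧ dz

Distribute the wedge, using dx_i ∧ dx_j = -dx_j ∧ dx_i and dx_i ∧ dx_i = 0. For each pair (i, j) with i < j, the coefficient of dx_i ∧ dx_j in alpha ∧ beta is (alpha_i * beta_j - alpha_j * beta_i). Collecting: alpha ∧ beta = (-4*x + y) dx ∧ dy + (-4*x + 3*z) dx ∧ dz + (2*y - 6*z) dy ∧ dz.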